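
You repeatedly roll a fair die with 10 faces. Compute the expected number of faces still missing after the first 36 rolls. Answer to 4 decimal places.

0.2253

For each face, P(unseen after 36) = (9/10)^36 = 0.02253.
By linearity of expectation, E[unseen] = 10·(9/10)^36 = 0.22528.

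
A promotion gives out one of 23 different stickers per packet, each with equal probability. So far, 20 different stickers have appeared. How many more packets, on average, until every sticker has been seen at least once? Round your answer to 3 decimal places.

42.167

With k distinct stickers already seen, the next new one takes an expected 23/(23-k) packets.
Sum over k = 20,...,22: E = 23/3 + 23/2 + 23/1 = 42.1667.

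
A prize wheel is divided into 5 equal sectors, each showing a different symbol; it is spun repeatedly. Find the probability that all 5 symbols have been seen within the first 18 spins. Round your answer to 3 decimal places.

By inclusion–exclusion over which symbols are missing,
P(all seen) = Σ_{j=0}^{5} (-1)^j C(5,j)((5-j)/5)^18
= 1.0000 - 0.0901 + 0.0010 - 0.0000 + 0.0000 - 0.0000
= 0.9109.

0.911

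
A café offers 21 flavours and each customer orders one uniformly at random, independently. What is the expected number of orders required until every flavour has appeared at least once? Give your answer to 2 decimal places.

After k distinct flavours have appeared, the next order gives a new one with probability (21-k)/21, so the expected wait for the (k+1)-th is 21/(21-k).
E[T] = 21/21 + 21/20 + 21/19 + ... + 21/2 + 21/1 = 21·H_{21}.
H_{21} = 3.645, so E[T] = 76.553.

76.55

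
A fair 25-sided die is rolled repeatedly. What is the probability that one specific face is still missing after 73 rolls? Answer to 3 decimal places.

Each roll misses the fixed face with probability (25-1)/25 = 24/25, independently.
P(still missing after 73) = (24/25)^73 = 0.0508.

0.051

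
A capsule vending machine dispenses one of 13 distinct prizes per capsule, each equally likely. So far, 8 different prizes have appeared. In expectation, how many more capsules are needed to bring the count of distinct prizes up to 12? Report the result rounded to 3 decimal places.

16.683

With k distinct prizes already seen, the next new one takes an expected 13/(13-k) capsules.
Sum over k = 8,...,11: E = 13/5 + 13/4 + 13/3 + 13/2 = 16.6833.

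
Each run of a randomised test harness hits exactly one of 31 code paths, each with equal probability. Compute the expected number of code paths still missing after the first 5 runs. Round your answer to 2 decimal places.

For each code path, P(unseen after 5) = (30/31)^5 = 0.849.
By linearity of expectation, E[unseen] = 31·(30/31)^5 = 26.312.

26.31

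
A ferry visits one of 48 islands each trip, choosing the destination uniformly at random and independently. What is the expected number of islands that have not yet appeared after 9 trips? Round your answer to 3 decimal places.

39.715

For each island, P(unseen after 9) = (47/48)^9 = 0.8274.
By linearity of expectation, E[unseen] = 48·(47/48)^9 = 39.7147.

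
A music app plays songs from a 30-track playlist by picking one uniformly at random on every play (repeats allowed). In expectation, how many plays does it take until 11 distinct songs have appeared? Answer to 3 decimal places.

13.417

Going from k to k+1 distinct takes a geometric number of plays with mean 30/(30-k).
Sum over k = 0,...,10: E = 30/30 + 30/29 + 30/28 + ... + 30/21 + 30/20 = 13.4174.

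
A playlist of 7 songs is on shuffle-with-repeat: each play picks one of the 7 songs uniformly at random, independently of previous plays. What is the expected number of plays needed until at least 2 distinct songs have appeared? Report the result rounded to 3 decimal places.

2.167

With k distinct songs already seen, the next new one arrives after an expected 7/(7-k) plays.
Sum over k = 0,...,1: E = 7/7 + 7/6 = 2.1667.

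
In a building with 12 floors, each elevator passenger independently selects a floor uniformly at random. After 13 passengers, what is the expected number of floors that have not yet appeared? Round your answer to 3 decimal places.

For each floor, P(unseen after 13) = (11/12)^13 = 0.3227.
By linearity of expectation, E[unseen] = 12·(11/12)^13 = 3.8720.

3.872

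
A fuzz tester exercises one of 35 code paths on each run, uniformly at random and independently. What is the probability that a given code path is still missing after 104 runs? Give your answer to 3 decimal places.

0.049

On each run the fixed code path fails to appear with probability 34/35.
P(still missing after 104) = (34/35)^104 = 0.0491.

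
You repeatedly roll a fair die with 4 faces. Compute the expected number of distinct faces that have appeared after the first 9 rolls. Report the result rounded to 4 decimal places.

3.6997

For each face, P(seen in 9 rolls) = 1 - (3/4)^9 = 0.92492.
By linearity of expectation, E[distinct seen] = 4·(1 - (3/4)^9) = 3.69966.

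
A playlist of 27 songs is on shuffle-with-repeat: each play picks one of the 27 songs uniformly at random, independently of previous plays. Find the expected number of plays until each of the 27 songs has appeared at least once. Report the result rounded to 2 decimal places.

105.07

After k distinct songs have appeared, the next play gives a new one with probability (27-k)/27, so the expected wait for the (k+1)-th is 27/(27-k).
E[T] = 27/27 + 27/26 + 27/25 + ... + 27/2 + 27/1 = 27·H_{27}.
H_{27} = 3.891, so E[T] = 105.069.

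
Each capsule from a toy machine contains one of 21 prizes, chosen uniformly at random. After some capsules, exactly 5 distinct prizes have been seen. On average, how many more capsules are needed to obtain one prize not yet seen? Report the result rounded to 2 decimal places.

Each capsule yields a new prize with probability (21-5)/21 = 16/21, so the wait is geometric with mean 21/16.
E = 21/16 = 1.313.

1.31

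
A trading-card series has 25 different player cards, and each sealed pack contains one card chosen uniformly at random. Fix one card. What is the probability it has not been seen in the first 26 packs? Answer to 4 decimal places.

0.3460

Each pack misses the fixed card with probability (25-1)/25 = 24/25, independently.
P(still missing after 26) = (24/25)^26 = 0.34598.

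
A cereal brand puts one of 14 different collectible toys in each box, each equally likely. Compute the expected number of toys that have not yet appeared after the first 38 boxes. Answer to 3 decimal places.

0.838

For each toy, P(unseen after 38) = (13/14)^38 = 0.0598.
By linearity of expectation, E[unseen] = 14·(13/14)^38 = 0.8377.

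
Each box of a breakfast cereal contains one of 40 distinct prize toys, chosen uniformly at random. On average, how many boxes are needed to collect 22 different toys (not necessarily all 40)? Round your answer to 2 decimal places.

Going from k to k+1 distinct takes a geometric number of boxes with mean 40/(40-k).
Sum over k = 0,...,21: E = 40/40 + 40/39 + 40/38 + ... + 40/20 + 40/19 = 31.337.

31.34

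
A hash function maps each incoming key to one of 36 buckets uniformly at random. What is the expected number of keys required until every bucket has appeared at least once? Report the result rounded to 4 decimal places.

Split into phases: going from k distinct to k+1 distinct takes on average 36/(36-k) keys.
E[T] = 36/36 + 36/35 + 36/34 + ... + 36/2 + 36/1 = 36·H_{36}.
H_{36} = 4.17456, so E[T] = 150.28413.

150.2841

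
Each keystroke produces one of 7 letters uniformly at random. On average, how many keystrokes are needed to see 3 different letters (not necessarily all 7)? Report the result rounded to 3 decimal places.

With k distinct letters already seen, the next new one arrives after an expected 7/(7-k) keystrokes.
Sum over k = 0,...,2: E = 7/7 + 7/6 + 7/5 = 3.5667.

3.567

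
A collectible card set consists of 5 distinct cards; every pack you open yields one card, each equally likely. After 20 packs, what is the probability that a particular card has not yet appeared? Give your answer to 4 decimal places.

On each pack the fixed card fails to appear with probability 4/5.
P(still missing after 20) = (4/5)^20 = 0.01153.

0.0115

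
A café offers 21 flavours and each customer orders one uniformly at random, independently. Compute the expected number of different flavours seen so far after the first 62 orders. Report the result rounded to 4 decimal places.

19.9803

For each flavour, P(seen in 62 orders) = 1 - (20/21)^62 = 0.95144.
By linearity of expectation, E[distinct seen] = 21·(1 - (20/21)^62) = 19.98028.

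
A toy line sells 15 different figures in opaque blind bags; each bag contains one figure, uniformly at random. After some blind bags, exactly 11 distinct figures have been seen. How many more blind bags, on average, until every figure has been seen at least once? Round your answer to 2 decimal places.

31.25

The wait to go from k to k+1 distinct figures is geometric with mean 15/(15-k).
Sum over k = 11,...,14: E = 15/4 + 15/3 + 15/2 + 15/1 = 31.250.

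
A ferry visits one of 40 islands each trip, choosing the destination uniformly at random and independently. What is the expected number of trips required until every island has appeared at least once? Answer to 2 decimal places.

Split into phases: going from k distinct to k+1 distinct takes on average 40/(40-k) trips.
E[T] = 40/40 + 40/39 + 40/38 + ... + 40/2 + 40/1 = 40·H_{40}.
H_{40} = 4.279, so E[T] = 171.142.

171.14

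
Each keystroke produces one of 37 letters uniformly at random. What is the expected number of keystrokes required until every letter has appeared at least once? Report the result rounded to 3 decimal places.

Split into phases: going from k distinct to k+1 distinct takes on average 37/(37-k) keystrokes.
E[T] = 37/37 + 37/36 + 37/35 + ... + 37/2 + 37/1 = 37·H_{37}.
H_{37} = 4.2016, so E[T] = 155.4587.

155.459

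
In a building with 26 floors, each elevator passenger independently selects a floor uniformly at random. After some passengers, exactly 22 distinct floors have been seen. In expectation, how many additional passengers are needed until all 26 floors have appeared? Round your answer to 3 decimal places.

From k distinct to k+1 distinct takes on average 26/(26-k) passengers.
Sum over k = 22,...,25: E = 26/4 + 26/3 + 26/2 + 26/1 = 54.1667.

54.167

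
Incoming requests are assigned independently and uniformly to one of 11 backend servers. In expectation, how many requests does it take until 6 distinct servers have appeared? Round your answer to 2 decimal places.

8.10

Going from k to k+1 distinct takes a geometric number of requests with mean 11/(11-k).
Sum over k = 0,...,5: E = 11/11 + 11/10 + 11/9 + 11/8 + 11/7 + 11/6 = 8.102.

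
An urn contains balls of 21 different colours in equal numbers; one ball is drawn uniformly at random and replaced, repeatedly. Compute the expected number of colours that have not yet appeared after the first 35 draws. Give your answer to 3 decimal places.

For each colour, P(unseen after 35) = (20/21)^35 = 0.1813.
By linearity of expectation, E[unseen] = 21·(20/21)^35 = 3.8071.

3.807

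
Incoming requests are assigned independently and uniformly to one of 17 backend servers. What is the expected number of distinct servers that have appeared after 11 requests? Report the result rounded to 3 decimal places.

For each server, P(seen in 11 requests) = 1 - (16/17)^11 = 0.4867.
By linearity of expectation, E[distinct seen] = 17·(1 - (16/17)^11) = 8.2737.

8.274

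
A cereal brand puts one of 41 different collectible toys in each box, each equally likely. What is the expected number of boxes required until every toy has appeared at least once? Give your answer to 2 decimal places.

176.42

Split into phases: going from k distinct to k+1 distinct takes on average 41/(41-k) boxes.
E[T] = 41/41 + 41/40 + 41/39 + ... + 41/2 + 41/1 = 41·H_{41}.
H_{41} = 4.303, so E[T] = 176.420.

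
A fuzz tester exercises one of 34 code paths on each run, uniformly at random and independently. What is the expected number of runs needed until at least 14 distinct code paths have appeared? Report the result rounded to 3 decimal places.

17.696

With k distinct code paths already seen, the next new one arrives after an expected 34/(34-k) runs.
Sum over k = 0,...,13: E = 34/34 + 34/33 + 34/32 + ... + 34/22 + 34/21 = 17.6960.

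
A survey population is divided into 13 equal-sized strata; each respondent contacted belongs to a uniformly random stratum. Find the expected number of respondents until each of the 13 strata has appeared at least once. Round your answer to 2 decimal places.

41.34

After k distinct strata have appeared, the next respondent gives a new one with probability (13-k)/13, so the expected wait for the (k+1)-th is 13/(13-k).
E[T] = 13/13 + 13/12 + 13/11 + ... + 13/2 + 13/1 = 13·H_{13}.
H_{13} = 3.180, so E[T] = 41.342.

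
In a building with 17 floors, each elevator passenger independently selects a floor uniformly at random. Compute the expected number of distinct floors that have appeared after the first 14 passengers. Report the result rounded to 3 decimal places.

For each floor, P(seen in 14 passengers) = 1 - (16/17)^14 = 0.5720.
By linearity of expectation, E[distinct seen] = 17·(1 - (16/17)^14) = 9.7248.

9.725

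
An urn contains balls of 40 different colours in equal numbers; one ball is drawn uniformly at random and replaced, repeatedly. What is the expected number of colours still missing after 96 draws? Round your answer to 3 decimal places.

3.520

For each colour, P(unseen after 96) = (39/40)^96 = 0.0880.
By linearity of expectation, E[unseen] = 40·(39/40)^96 = 3.5197.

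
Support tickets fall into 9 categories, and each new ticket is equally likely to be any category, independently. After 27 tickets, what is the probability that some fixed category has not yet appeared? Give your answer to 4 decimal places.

0.0416

Each ticket misses the fixed category with probability (9-1)/9 = 8/9, independently.
P(still missing after 27) = (8/9)^27 = 0.04158.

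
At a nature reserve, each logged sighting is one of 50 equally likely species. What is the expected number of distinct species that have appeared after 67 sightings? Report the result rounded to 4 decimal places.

For each species, P(seen in 67 sightings) = 1 - (49/50)^67 = 0.74169.
By linearity of expectation, E[distinct seen] = 50·(1 - (49/50)^67) = 37.08433.

37.0843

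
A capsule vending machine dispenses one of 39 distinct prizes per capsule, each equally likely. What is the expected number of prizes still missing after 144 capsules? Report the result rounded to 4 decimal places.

For each prize, P(unseen after 144) = (38/39)^144 = 0.02374.
By linearity of expectation, E[unseen] = 39·(38/39)^144 = 0.92597.

0.9260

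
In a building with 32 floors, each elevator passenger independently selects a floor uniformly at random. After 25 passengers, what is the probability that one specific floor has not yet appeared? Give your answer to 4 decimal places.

On each passenger the fixed floor fails to appear with probability 31/32.
P(still missing after 25) = (31/32)^25 = 0.45216.

0.4522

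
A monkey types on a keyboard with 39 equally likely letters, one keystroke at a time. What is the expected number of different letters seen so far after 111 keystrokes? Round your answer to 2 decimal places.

For each letter, P(seen in 111 keystrokes) = 1 - (38/39)^111 = 0.944.
By linearity of expectation, E[distinct seen] = 39·(1 - (38/39)^111) = 36.818.

36.82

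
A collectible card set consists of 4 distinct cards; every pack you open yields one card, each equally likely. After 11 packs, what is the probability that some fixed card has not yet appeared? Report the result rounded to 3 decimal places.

Each pack misses the fixed card with probability (4-1)/4 = 3/4, independently.
P(still missing after 11) = (3/4)^11 = 0.0422.

0.042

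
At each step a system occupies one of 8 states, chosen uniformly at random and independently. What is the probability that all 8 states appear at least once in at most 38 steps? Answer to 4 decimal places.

0.9505

Let A_i be the event that state i is missing after 38 steps. By inclusion–exclusion on the A_i,
P(all seen) = Σ_{j=0}^{8} (-1)^j C(8,j)((8-j)/8)^38
= 1.00000 - 0.05005 + 0.00050 - 0.00000 + 0.00000 - 0.00000 + 0.00000 - 0.00000 + 0.00000
= 0.95045.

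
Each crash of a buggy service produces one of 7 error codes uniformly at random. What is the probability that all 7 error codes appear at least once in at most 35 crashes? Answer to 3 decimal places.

0.968

Let A_i be the event that error code i is missing after 35 crashes. By inclusion–exclusion on the A_i,
P(all seen) = Σ_{j=0}^{7} (-1)^j C(7,j)((7-j)/7)^35
= 1.0000 - 0.0318 + 0.0002 - 0.0000 + 0.0000 - 0.0000 + 0.0000 - 0.0000
= 0.9684.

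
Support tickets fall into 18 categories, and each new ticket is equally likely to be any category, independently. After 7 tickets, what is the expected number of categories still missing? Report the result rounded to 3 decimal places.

For each category, P(unseen after 7) = (17/18)^7 = 0.6702.
By linearity of expectation, E[unseen] = 18·(17/18)^7 = 12.0644.

12.064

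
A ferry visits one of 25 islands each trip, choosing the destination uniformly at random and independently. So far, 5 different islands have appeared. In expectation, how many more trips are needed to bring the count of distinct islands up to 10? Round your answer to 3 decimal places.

6.988

With k distinct islands already seen, the next new one takes an expected 25/(25-k) trips.
Sum over k = 5,...,9: E = 25/20 + 25/19 + 25/18 + 25/17 + 25/16 = 6.9878.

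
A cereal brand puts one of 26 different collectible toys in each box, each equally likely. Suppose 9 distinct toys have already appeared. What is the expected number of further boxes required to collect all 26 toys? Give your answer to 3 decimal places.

89.428

From k distinct to k+1 distinct takes on average 26/(26-k) boxes.
Sum over k = 9,...,25: E = 26/17 + 26/16 + 26/15 + ... + 26/2 + 26/1 = 89.4284.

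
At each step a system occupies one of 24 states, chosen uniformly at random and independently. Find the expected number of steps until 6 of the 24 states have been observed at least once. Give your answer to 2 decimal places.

6.74

With k distinct states already seen, the next new one arrives after an expected 24/(24-k) steps.
Sum over k = 0,...,5: E = 24/24 + 24/23 + 24/22 + 24/21 + 24/20 + 24/19 = 6.740.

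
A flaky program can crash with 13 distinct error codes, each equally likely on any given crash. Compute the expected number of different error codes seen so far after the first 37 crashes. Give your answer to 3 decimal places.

12.327

For each error code, P(seen in 37 crashes) = 1 - (12/13)^37 = 0.9483.
By linearity of expectation, E[distinct seen] = 13·(1 - (12/13)^37) = 12.3274.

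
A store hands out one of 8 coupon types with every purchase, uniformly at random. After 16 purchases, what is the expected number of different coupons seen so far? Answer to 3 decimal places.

For each coupon, P(seen in 16 purchases) = 1 - (7/8)^16 = 0.8819.
By linearity of expectation, E[distinct seen] = 8·(1 - (7/8)^16) = 7.0555.

7.055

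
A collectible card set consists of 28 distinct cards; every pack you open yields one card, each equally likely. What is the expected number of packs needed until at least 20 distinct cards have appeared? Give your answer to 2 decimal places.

Going from k to k+1 distinct takes a geometric number of packs with mean 28/(28-k).
Sum over k = 0,...,19: E = 28/28 + 28/27 + 28/26 + ... + 28/10 + 28/9 = 33.861.

33.86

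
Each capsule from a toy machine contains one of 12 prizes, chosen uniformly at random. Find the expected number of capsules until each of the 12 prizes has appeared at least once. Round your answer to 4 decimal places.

Split into phases: going from k distinct to k+1 distinct takes on average 12/(12-k) capsules.
E[T] = 12/12 + 12/11 + 12/10 + ... + 12/2 + 12/1 = 12·H_{12}.
H_{12} = 3.10321, so E[T] = 37.23853.

37.2385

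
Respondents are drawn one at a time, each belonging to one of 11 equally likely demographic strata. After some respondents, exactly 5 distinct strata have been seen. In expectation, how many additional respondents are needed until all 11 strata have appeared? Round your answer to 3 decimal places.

26.950

From k distinct to k+1 distinct takes on average 11/(11-k) respondents.
Sum over k = 5,...,10: E = 11/6 + 11/5 + 11/4 + 11/3 + 11/2 + 11/1 = 26.9500.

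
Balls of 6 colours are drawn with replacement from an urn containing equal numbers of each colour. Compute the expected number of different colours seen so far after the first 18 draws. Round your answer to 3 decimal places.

5.775

For each colour, P(seen in 18 draws) = 1 - (5/6)^18 = 0.9624.
By linearity of expectation, E[distinct seen] = 6·(1 - (5/6)^18) = 5.7746.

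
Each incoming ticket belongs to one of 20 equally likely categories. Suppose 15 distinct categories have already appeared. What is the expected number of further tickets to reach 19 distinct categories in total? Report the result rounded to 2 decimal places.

The wait to go from k to k+1 distinct categories is geometric with mean 20/(20-k).
Sum over k = 15,...,18: E = 20/5 + 20/4 + 20/3 + 20/2 = 25.667.

25.67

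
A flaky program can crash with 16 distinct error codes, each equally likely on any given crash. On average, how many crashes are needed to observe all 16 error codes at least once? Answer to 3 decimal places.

The wait to go from k to k+1 distinct error codes is geometric with mean 16/(16-k).
E[T] = 16/16 + 16/15 + 16/14 + ... + 16/2 + 16/1 = 16·H_{16}.
H_{16} = 3.3807, so E[T] = 54.0917.

54.092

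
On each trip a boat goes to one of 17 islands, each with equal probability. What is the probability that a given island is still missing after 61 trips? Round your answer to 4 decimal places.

0.0248

Each trip misses the fixed island with probability (17-1)/17 = 16/17, independently.
P(still missing after 61) = (16/17)^61 = 0.02477.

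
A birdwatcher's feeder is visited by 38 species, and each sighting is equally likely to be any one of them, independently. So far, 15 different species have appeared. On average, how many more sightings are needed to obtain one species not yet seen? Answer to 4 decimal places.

Each sighting yields a new species with probability (38-15)/38 = 23/38, so the wait is geometric with mean 38/23.
E = 38/23 = 1.65217.

1.6522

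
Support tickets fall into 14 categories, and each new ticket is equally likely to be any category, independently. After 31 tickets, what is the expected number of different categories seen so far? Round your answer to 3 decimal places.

For each category, P(seen in 31 tickets) = 1 - (13/14)^31 = 0.8995.
By linearity of expectation, E[distinct seen] = 14·(1 - (13/14)^31) = 12.5926.

12.593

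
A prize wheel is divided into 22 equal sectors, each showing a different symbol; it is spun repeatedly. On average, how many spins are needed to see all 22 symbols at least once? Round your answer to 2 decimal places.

Split into phases: going from k distinct to k+1 distinct takes on average 22/(22-k) spins.
E[T] = 22/22 + 22/21 + 22/20 + ... + 22/2 + 22/1 = 22·H_{22}.
H_{22} = 3.691, so E[T] = 81.198.

81.20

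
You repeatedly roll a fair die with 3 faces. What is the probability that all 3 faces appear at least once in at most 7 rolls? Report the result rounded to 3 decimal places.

0.826

Let A_i be the event that face i is missing after 7 rolls. By inclusion–exclusion on the A_i,
P(all seen) = Σ_{j=0}^{3} (-1)^j C(3,j)((3-j)/3)^7
= 1.0000 - 0.1756 + 0.0014 - 0.0000
= 0.8258.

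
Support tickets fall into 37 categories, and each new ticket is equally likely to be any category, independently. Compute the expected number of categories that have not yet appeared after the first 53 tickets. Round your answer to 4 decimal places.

8.6605

For each category, P(unseen after 53) = (36/37)^53 = 0.23407.
By linearity of expectation, E[unseen] = 37·(36/37)^53 = 8.66050.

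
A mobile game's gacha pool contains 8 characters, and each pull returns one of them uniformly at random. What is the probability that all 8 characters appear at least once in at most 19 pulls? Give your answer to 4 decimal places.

By inclusion–exclusion over which characters are missing,
P(all seen) = Σ_{j=0}^{8} (-1)^j C(8,j)((8-j)/8)^19
= 1.00000 - 0.63277 + 0.11839 - 0.00741 + 0.00013 - 0.00000 + 0.00000 - 0.00000 + 0.00000
= 0.47835.

0.4783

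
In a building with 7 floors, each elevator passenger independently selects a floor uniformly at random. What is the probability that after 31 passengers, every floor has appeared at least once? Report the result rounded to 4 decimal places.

By inclusion–exclusion over which floors are missing,
P(all seen) = Σ_{j=0}^{7} (-1)^j C(7,j)((7-j)/7)^31
= 1.00000 - 0.05885 + 0.00062 - 0.00000 + 0.00000 - 0.00000 + 0.00000 - 0.00000
= 0.94177.

0.9418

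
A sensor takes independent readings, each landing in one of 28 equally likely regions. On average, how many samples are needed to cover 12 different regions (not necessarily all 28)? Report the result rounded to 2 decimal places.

15.30

Going from k to k+1 distinct takes a geometric number of samples with mean 28/(28-k).
Sum over k = 0,...,11: E = 28/28 + 28/27 + 28/26 + ... + 28/18 + 28/17 = 15.300.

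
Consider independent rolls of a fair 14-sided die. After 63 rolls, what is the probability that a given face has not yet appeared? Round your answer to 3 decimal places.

On each roll the fixed face fails to appear with probability 13/14.
P(still missing after 63) = (13/14)^63 = 0.0094.

0.009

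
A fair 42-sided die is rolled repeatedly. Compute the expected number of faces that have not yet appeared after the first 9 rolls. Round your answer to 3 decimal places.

33.811

For each face, P(unseen after 9) = (41/42)^9 = 0.8050.
By linearity of expectation, E[unseen] = 42·(41/42)^9 = 33.8112.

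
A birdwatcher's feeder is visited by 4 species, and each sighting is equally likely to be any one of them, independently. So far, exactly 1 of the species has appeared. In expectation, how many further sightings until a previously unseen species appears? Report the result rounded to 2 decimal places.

1.33

The number of sightings until the next new species is geometric with success probability 3/4, so its mean is 4/3.
E = 4/3 = 1.333.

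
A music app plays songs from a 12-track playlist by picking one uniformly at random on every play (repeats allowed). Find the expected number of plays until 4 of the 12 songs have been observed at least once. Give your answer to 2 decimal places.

With k distinct songs already seen, the next new one arrives after an expected 12/(12-k) plays.
Sum over k = 0,...,3: E = 12/12 + 12/11 + 12/10 + 12/9 = 4.624.

4.62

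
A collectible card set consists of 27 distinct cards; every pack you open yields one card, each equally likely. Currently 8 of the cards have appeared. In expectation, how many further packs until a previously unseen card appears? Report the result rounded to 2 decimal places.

1.42

Each pack yields a new card with probability (27-8)/27 = 19/27, so the wait is geometric with mean 27/19.
E = 27/19 = 1.421.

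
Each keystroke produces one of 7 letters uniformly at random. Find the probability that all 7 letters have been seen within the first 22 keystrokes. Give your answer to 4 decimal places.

By inclusion–exclusion over which letters are missing,
P(all seen) = Σ_{j=0}^{7} (-1)^j C(7,j)((7-j)/7)^22
= 1.00000 - 0.23565 + 0.01281 - 0.00016 + 0.00000 - 0.00000 + 0.00000 - 0.00000
= 0.77700.

0.7770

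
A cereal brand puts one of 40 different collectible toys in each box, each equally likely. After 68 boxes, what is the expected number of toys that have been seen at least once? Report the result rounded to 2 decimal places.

32.85

For each toy, P(seen in 68 boxes) = 1 - (39/40)^68 = 0.821.
By linearity of expectation, E[distinct seen] = 40·(1 - (39/40)^68) = 32.849.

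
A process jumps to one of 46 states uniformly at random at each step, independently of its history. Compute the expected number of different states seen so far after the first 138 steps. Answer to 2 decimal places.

For each state, P(seen in 138 steps) = 1 - (45/46)^138 = 0.952.
By linearity of expectation, E[distinct seen] = 46·(1 - (45/46)^138) = 43.784.

43.78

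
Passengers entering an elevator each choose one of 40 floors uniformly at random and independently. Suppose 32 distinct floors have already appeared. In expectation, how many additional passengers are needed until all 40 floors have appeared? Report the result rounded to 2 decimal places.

The wait to go from k to k+1 distinct floors is geometric with mean 40/(40-k).
Sum over k = 32,...,39: E = 40/8 + 40/7 + 40/6 + ... + 40/2 + 40/1 = 108.714.

108.71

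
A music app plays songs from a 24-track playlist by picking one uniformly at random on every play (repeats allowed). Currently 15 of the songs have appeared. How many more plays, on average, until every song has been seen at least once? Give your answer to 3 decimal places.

67.895

From k distinct to k+1 distinct takes on average 24/(24-k) plays.
Sum over k = 15,...,23: E = 24/9 + 24/8 + 24/7 + ... + 24/2 + 24/1 = 67.8952.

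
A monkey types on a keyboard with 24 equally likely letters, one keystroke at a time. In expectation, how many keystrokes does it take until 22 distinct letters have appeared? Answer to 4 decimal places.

Going from k to k+1 distinct takes a geometric number of keystrokes with mean 24/(24-k).
Sum over k = 0,...,21: E = 24/24 + 24/23 + 24/22 + ... + 24/4 + 24/3 = 54.62300.

54.6230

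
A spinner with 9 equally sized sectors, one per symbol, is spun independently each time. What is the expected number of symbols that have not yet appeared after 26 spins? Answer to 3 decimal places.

For each symbol, P(unseen after 26) = (8/9)^26 = 0.0468.
By linearity of expectation, E[unseen] = 9·(8/9)^26 = 0.4210.

0.421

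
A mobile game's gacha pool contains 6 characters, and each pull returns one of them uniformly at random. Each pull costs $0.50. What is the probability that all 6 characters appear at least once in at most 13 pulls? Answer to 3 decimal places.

0.514

Let A_i be the event that character i is missing after 13 pulls. By inclusion–exclusion on the A_i,
P(all seen) = Σ_{j=0}^{6} (-1)^j C(6,j)((6-j)/6)^13
= 1.0000 - 0.5608 + 0.0771 - 0.0024 + 0.0000 - 0.0000 + 0.0000
= 0.5139.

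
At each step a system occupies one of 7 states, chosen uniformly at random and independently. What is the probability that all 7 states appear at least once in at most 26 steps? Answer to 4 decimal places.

By inclusion–exclusion over which states are missing,
P(all seen) = Σ_{j=0}^{7} (-1)^j C(7,j)((7-j)/7)^26
= 1.00000 - 0.12720 + 0.00333 - 0.00002 + 0.00000 - 0.00000 + 0.00000 - 0.00000
= 0.87612.

0.8761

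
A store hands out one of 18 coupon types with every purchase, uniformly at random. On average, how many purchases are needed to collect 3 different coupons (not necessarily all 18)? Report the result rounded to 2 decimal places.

With k distinct coupons already seen, the next new one arrives after an expected 18/(18-k) purchases.
Sum over k = 0,...,2: E = 18/18 + 18/17 + 18/16 = 3.184.

3.18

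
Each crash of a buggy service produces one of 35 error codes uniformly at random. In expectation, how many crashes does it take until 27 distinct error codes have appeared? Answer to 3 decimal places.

With k distinct error codes already seen, the next new one arrives after an expected 35/(35-k) crashes.
Sum over k = 0,...,26: E = 35/35 + 35/34 + 35/33 + ... + 35/10 + 35/9 = 50.0123.

50.012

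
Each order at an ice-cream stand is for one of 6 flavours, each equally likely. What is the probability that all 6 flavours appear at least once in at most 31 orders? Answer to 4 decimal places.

0.9790

By inclusion–exclusion over which flavours are missing,
P(all seen) = Σ_{j=0}^{6} (-1)^j C(6,j)((6-j)/6)^31
= 1.00000 - 0.02106 + 0.00005 - 0.00000 + 0.00000 - 0.00000 + 0.00000
= 0.97899.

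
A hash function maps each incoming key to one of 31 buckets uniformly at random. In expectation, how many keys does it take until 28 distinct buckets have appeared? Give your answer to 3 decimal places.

Going from k to k+1 distinct takes a geometric number of keys with mean 31/(31-k).
Sum over k = 0,...,27: E = 31/31 + 31/30 + 31/29 + ... + 31/5 + 31/4 = 68.0113.

68.011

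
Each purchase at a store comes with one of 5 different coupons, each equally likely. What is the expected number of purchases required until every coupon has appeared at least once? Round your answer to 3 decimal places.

11.417

The wait to go from k to k+1 distinct coupons is geometric with mean 5/(5-k).
E[T] = 5/5 + 5/4 + 5/3 + 5/2 + 5/1 = 5·H_{5}.
H_{5} = 2.2833, so E[T] = 11.4167.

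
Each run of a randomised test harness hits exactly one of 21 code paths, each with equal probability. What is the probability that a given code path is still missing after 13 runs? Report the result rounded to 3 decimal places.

On each run the fixed code path fails to appear with probability 20/21.
P(still missing after 13) = (20/21)^13 = 0.5303.

0.530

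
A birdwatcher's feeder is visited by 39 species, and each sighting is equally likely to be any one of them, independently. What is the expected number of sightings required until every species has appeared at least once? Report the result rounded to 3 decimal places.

165.888

The wait to go from k to k+1 distinct species is geometric with mean 39/(39-k).
E[T] = 39/39 + 39/38 + 39/37 + ... + 39/2 + 39/1 = 39·H_{39}.
H_{39} = 4.2535, so E[T] = 165.8882.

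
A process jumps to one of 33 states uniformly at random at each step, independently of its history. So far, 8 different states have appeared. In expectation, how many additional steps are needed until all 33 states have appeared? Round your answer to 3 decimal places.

125.927

From k distinct to k+1 distinct takes on average 33/(33-k) steps.
Sum over k = 8,...,32: E = 33/25 + 33/24 + 33/23 + ... + 33/2 + 33/1 = 125.9266.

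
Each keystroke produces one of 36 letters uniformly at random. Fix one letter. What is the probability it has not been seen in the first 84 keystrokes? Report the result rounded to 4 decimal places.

0.0938

On each keystroke the fixed letter fails to appear with probability 35/36.
P(still missing after 84) = (35/36)^84 = 0.09382.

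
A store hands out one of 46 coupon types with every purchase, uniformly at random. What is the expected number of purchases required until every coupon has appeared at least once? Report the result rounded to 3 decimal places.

The wait to go from k to k+1 distinct coupons is geometric with mean 46/(46-k).
E[T] = 46/46 + 46/45 + 46/44 + ... + 46/2 + 46/1 = 46·H_{46}.
H_{46} = 4.4167, so E[T] = 203.1676.

203.168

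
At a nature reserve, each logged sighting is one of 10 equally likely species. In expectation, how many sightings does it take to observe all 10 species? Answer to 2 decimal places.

Split into phases: going from k distinct to k+1 distinct takes on average 10/(10-k) sightings.
E[T] = 10/10 + 10/9 + 10/8 + ... + 10/2 + 10/1 = 10·H_{10}.
H_{10} = 2.929, so E[T] = 29.290.

29.29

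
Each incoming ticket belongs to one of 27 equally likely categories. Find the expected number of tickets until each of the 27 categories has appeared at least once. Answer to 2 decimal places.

Split into phases: going from k distinct to k+1 distinct takes on average 27/(27-k) tickets.
E[T] = 27/27 + 27/26 + 27/25 + ... + 27/2 + 27/1 = 27·H_{27}.
H_{27} = 3.891, so E[T] = 105.069.

105.07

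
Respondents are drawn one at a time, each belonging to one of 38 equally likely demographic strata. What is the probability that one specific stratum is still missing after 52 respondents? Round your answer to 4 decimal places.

0.2499

On each respondent the fixed stratum fails to appear with probability 37/38.
P(still missing after 52) = (37/38)^52 = 0.24989.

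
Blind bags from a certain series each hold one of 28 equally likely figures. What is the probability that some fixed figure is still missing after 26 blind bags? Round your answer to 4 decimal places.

Each blind bag misses the fixed figure with probability (28-1)/28 = 27/28, independently.
P(still missing after 26) = (27/28)^26 = 0.38846.

0.3885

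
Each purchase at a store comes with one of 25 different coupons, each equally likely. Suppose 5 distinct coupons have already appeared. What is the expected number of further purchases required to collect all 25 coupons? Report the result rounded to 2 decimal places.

From k distinct to k+1 distinct takes on average 25/(25-k) purchases.
Sum over k = 5,...,24: E = 25/20 + 25/19 + 25/18 + ... + 25/2 + 25/1 = 89.943.

89.94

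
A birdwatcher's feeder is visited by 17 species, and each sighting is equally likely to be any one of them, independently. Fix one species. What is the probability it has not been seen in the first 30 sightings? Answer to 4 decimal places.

0.1622

Each sighting misses the fixed species with probability (17-1)/17 = 16/17, independently.
P(still missing after 30) = (16/17)^30 = 0.16223.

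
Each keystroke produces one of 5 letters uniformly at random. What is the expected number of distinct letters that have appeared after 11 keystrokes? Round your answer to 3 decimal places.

4.571

For each letter, P(seen in 11 keystrokes) = 1 - (4/5)^11 = 0.9141.
By linearity of expectation, E[distinct seen] = 5·(1 - (4/5)^11) = 4.5705.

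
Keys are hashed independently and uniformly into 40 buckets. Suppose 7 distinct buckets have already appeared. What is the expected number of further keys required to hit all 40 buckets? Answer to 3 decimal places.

With k distinct buckets already seen, the next new one takes an expected 40/(40-k) keys.
Sum over k = 7,...,39: E = 40/33 + 40/32 + 40/31 + ... + 40/2 + 40/1 = 163.5519.

163.552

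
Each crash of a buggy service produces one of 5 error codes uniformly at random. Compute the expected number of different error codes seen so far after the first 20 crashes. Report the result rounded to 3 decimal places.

4.942

For each error code, P(seen in 20 crashes) = 1 - (4/5)^20 = 0.9885.
By linearity of expectation, E[distinct seen] = 5·(1 - (4/5)^20) = 4.9424.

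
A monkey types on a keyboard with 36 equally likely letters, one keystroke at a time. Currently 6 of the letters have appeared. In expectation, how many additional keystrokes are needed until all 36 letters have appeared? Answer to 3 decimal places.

143.820

The wait to go from k to k+1 distinct letters is geometric with mean 36/(36-k).
Sum over k = 6,...,35: E = 36/30 + 36/29 + 36/28 + ... + 36/2 + 36/1 = 143.8195.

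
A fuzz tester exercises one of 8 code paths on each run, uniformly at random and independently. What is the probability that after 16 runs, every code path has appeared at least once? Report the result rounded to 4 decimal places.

0.3068

Let A_i be the event that code path i is missing after 16 runs. By inclusion–exclusion on the A_i,
P(all seen) = Σ_{j=0}^{8} (-1)^j C(8,j)((8-j)/8)^16
= 1.00000 - 0.94454 + 0.28063 - 0.03036 + 0.00107 - 0.00001 + 0.00000 - 0.00000 + 0.00000
= 0.30680.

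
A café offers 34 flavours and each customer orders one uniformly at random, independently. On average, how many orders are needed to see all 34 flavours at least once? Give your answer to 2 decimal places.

Split into phases: going from k distinct to k+1 distinct takes on average 34/(34-k) orders.
E[T] = 34/34 + 34/33 + 34/32 + ... + 34/2 + 34/1 = 34·H_{34}.
H_{34} = 4.118, so E[T] = 140.019.

140.02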